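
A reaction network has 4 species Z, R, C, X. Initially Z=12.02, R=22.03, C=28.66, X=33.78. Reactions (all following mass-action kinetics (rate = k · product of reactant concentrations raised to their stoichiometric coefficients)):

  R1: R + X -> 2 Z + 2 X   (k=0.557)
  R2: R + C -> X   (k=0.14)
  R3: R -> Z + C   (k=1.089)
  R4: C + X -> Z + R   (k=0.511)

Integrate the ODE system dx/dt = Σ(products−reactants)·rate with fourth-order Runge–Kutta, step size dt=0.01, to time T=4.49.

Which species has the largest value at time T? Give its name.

Dominant species at T: Z

RK4 with dt=0.01: 449 steps to T=4.49. Trajectory (selected grid times):
t=0.00: Z=12.02 R=22.03 C=28.66 X=33.78
t=0.50: Z=130.27 R=0.00 C=0.00 X=53.68
t=1.00: Z=130.28 R=0.00 C=0.00 X=53.68
t=1.50: Z=130.28 R=0.00 C=0.00 X=53.68
t=2.00: Z=130.28 R=0.00 C=0.00 X=53.68
t=2.49: Z=130.28 R=0.00 C=0.00 X=53.68
t=2.99: Z=130.28 R=0.00 C=0.00 X=53.68
t=3.49: Z=130.28 R=0.00 C=0.00 X=53.68
t=3.99: Z=130.28 R=0.00 C=0.00 X=53.68
t=4.49: Z=130.28 R=0.00 C=0.00 X=53.68
At T=4.49: Z=130.28 R=0.00 C=0.00 X=53.68; the largest is Z.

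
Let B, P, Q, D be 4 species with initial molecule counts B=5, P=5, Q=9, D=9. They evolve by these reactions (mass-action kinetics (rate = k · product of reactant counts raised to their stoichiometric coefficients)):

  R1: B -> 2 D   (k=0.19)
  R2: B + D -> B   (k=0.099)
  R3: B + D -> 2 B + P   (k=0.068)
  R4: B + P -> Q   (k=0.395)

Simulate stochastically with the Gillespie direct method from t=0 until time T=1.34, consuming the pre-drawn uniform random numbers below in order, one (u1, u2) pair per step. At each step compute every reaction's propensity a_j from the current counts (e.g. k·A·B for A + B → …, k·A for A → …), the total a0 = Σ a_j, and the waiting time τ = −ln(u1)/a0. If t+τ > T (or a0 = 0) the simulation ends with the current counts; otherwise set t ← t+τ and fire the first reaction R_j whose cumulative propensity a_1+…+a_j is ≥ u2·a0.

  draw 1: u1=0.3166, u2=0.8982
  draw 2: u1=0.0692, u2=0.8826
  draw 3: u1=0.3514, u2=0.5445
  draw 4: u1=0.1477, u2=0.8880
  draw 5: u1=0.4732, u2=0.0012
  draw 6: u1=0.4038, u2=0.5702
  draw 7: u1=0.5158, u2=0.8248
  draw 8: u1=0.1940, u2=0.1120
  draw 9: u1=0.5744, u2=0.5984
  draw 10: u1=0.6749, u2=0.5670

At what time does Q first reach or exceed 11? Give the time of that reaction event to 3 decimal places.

t=0.000: B=5 P=5 Q=9 D=9
Draw 1: a1=0.950, a2=4.455, a3=3.060, a4=9.875, a0=18.340; τ=−ln(0.3166)/18.340=0.063 → t=0.063; u2·a0=0.8982·18.340=16.473; a1+…+a3=8.465 < 16.473 ≤ a1+…+a4=18.340 → R4 fires; B=4 P=4 Q=10 D=9
Draw 2: a1=0.760, a2=3.564, a3=2.448, a4=6.320, a0=13.092; τ=−ln(0.0692)/13.092=0.204 → t=0.267; u2·a0=0.8826·13.092=11.555; a1+…+a3=6.772 < 11.555 ≤ a1+…+a4=13.092 → R4 fires; B=3 P=3 Q=11 D=9
Draw 3: a1=0.570, a2=2.673, a3=1.836, a4=3.555, a0=8.634; τ=−ln(0.3514)/8.634=0.121 → t=0.388; u2·a0=0.5445·8.634=4.701; a1+a2=3.243 < 4.701 ≤ a1+…+a3=5.079 → R3 fires; B=4 P=4 Q=11 D=8
Draw 4: a1=0.760, a2=3.168, a3=2.176, a4=6.320, a0=12.424; τ=−ln(0.1477)/12.424=0.154 → t=0.542; u2·a0=0.8880·12.424=11.033; a1+…+a3=6.104 < 11.033 ≤ a1+…+a4=12.424 → R4 fires; B=3 P=3 Q=12 D=8
Draw 5: a1=0.570, a2=2.376, a3=1.632, a4=3.555, a0=8.133; τ=−ln(0.4732)/8.133=0.092 → t=0.634; u2·a0=0.0012·8.133=0.010 ≤ a1=0.570 → R1 fires; B=2 P=3 Q=12 D=10
Draw 6: a1=0.380, a2=1.980, a3=1.360, a4=2.370, a0=6.090; τ=−ln(0.4038)/6.090=0.149 → t=0.783; u2·a0=0.5702·6.090=3.473; a1+a2=2.360 < 3.473 ≤ a1+…+a3=3.720 → R3 fires; B=3 P=4 Q=12 D=9
Draw 7: a1=0.570, a2=2.673, a3=1.836, a4=4.740, a0=9.819; τ=−ln(0.5158)/9.819=0.067 → t=0.850; u2·a0=0.8248·9.819=8.099; a1+…+a3=5.079 < 8.099 ≤ a1+…+a4=9.819 → R4 fires; B=2 P=3 Q=13 D=9
Draw 8: a1=0.380, a2=1.782, a3=1.224, a4=2.370, a0=5.756; τ=−ln(0.1940)/5.756=0.285 → t=1.135; u2·a0=0.1120·5.756=0.645; a1=0.380 < 0.645 ≤ a1+a2=2.162 → R2 fires; B=2 P=3 Q=13 D=8
Draw 9: a1=0.380, a2=1.584, a3=1.088, a4=2.370, a0=5.422; τ=−ln(0.5744)/5.422=0.102 → t=1.237; u2·a0=0.5984·5.422=3.245; a1+…+a3=3.052 < 3.245 ≤ a1+…+a4=5.422 → R4 fires; B=1 P=2 Q=14 D=8
Draw 10: a1=0.190, a2=0.792, a3=0.544, a4=0.790, a0=2.316; τ=−ln(0.6749)/2.316=0.170 → t=1.407 > T=1.34: stop.
Q first becomes ≥ 11 when it reaches 11 at the event at t=0.267.

Threshold first reached at t = 0.267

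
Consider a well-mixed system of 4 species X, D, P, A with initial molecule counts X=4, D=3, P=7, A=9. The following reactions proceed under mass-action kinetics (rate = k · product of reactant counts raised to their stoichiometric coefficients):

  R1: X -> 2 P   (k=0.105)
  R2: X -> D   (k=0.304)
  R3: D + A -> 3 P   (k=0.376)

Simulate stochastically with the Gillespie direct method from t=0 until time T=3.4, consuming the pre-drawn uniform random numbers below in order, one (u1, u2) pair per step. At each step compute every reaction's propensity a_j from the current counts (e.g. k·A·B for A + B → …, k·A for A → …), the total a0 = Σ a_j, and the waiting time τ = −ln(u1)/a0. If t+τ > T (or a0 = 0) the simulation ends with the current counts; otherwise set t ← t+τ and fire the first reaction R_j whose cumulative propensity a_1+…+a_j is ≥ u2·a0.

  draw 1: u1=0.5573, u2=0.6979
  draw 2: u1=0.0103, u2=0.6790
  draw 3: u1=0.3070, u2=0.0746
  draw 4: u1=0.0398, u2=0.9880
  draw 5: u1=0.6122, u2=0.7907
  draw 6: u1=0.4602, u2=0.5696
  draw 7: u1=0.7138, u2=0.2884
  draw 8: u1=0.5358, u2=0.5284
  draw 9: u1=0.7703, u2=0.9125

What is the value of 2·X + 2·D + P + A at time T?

Value at T = 30

Check how each reaction changes W = 2·X + 2·D + P + A (weight of products minus weight of reactants):
R1: X -> 2 P: (1·2) − (2·1) = 2 − 2 = 0
R2: X -> D: (2·1) − (2·1) = 2 − 2 = 0
R3: D + A -> 3 P: (1·3) − (2·1 + 1·1) = 3 − 3 = 0
Every reaction leaves W unchanged, so W is conserved and no simulation is needed: W(T) = W(0) = 2·4 + 2·3 + 7 + 9 = 30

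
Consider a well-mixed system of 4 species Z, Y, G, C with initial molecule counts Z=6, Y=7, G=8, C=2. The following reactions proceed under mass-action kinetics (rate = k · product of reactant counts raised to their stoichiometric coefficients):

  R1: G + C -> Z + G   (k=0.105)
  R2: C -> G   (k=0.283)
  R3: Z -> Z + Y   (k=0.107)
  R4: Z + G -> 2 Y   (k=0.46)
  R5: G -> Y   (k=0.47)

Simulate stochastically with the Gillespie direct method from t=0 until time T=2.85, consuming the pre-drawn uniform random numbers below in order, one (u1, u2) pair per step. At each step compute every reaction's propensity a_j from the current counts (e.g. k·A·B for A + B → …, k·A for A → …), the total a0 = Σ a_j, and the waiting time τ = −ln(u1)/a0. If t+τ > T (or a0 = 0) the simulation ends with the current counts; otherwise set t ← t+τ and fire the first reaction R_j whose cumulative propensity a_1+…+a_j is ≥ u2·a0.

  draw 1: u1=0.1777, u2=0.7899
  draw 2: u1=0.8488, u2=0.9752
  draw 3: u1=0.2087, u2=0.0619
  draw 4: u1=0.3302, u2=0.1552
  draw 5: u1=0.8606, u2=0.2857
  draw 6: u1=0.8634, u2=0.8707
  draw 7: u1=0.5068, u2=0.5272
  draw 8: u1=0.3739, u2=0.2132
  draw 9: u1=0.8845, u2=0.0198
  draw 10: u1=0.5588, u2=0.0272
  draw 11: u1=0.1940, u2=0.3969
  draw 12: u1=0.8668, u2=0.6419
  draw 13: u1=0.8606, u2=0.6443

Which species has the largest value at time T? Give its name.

Dominant species at T: Y

t=0.000: Z=6 Y=7 G=8 C=2
Draw 1: a1=1.680, a2=0.566, a3=0.642, a4=22.080, a5=3.760, a0=28.728; τ=−ln(0.1777)/28.728=0.060 → t=0.060; u2·a0=0.7899·28.728=22.692; a1+…+a3=2.888 < 22.692 ≤ a1+…+a4=24.968 → R4 fires; Z=5 Y=9 G=7 C=2
Draw 2: a1=1.470, a2=0.566, a3=0.535, a4=16.100, a5=3.290, a0=21.961; τ=−ln(0.8488)/21.961=0.007 → t=0.068; u2·a0=0.9752·21.961=21.416; a1+…+a4=18.671 < 21.416 ≤ a1+…+a5=21.961 → R5 fires; Z=5 Y=10 G=6 C=2
Draw 3: a1=1.260, a2=0.566, a3=0.535, a4=13.800, a5=2.820, a0=18.981; τ=−ln(0.2087)/18.981=0.083 → t=0.150; u2·a0=0.0619·18.981=1.175 ≤ a1=1.260 → R1 fires; Z=6 Y=10 G=6 C=1
Draw 4: a1=0.630, a2=0.283, a3=0.642, a4=16.560, a5=2.820, a0=20.935; τ=−ln(0.3302)/20.935=0.053 → t=0.203; u2·a0=0.1552·20.935=3.249; a1+…+a3=1.555 < 3.249 ≤ a1+…+a4=18.115 → R4 fires; Z=5 Y=12 G=5 C=1
Draw 5: a1=0.525, a2=0.283, a3=0.535, a4=11.500, a5=2.350, a0=15.193; τ=−ln(0.8606)/15.193=0.010 → t=0.213; u2·a0=0.2857·15.193=4.341; a1+…+a3=1.343 < 4.341 ≤ a1+…+a4=12.843 → R4 fires; Z=4 Y=14 G=4 C=1
Draw 6: a1=0.420, a2=0.283, a3=0.428, a4=7.360, a5=1.880, a0=10.371; τ=−ln(0.8634)/10.371=0.014 → t=0.227; u2·a0=0.8707·10.371=9.030; a1+…+a4=8.491 < 9.030 ≤ a1+…+a5=10.371 → R5 fires; Z=4 Y=15 G=3 C=1
Draw 7: a1=0.315, a2=0.283, a3=0.428, a4=5.520, a5=1.410, a0=7.956; τ=−ln(0.5068)/7.956=0.085 → t=0.313; u2·a0=0.5272·7.956=4.194; a1+…+a3=1.026 < 4.194 ≤ a1+…+a4=6.546 → R4 fires; Z=3 Y=17 G=2 C=1
Draw 8: a1=0.210, a2=0.283, a3=0.321, a4=2.760, a5=0.940, a0=4.514; τ=−ln(0.3739)/4.514=0.218 → t=0.530; u2·a0=0.2132·4.514=0.962; a1+…+a3=0.814 < 0.962 ≤ a1+…+a4=3.574 → R4 fires; Z=2 Y=19 G=1 C=1
Draw 9: a1=0.105, a2=0.283, a3=0.214, a4=0.920, a5=0.470, a0=1.992; τ=−ln(0.8845)/1.992=0.062 → t=0.592; u2·a0=0.0198·1.992=0.039 ≤ a1=0.105 → R1 fires; Z=3 Y=19 G=1 C=0
Draw 10: a1=0.000, a2=0.000, a3=0.321, a4=1.380, a5=0.470, a0=2.171; τ=−ln(0.5588)/2.171=0.268 → t=0.860; u2·a0=0.0272·2.171=0.059; a1+a2=0.000 < 0.059 ≤ a1+…+a3=0.321 → R3 fires; Z=3 Y=20 G=1 C=0
Draw 11: a1=0.000, a2=0.000, a3=0.321, a4=1.380, a5=0.470, a0=2.171; τ=−ln(0.1940)/2.171=0.755 → t=1.616; u2·a0=0.3969·2.171=0.862; a1+…+a3=0.321 < 0.862 ≤ a1+…+a4=1.701 → R4 fires; Z=2 Y=22 G=0 C=0
Draw 12: a1=0.000, a2=0.000, a3=0.214, a4=0.000, a5=0.000, a0=0.214; τ=−ln(0.8668)/0.214=0.668 → t=2.284; u2·a0=0.6419·0.214=0.137; a1+a2=0.000 < 0.137 ≤ a1+…+a3=0.214 → R3 fires; Z=2 Y=23 G=0 C=0
Draw 13: a1=0.000, a2=0.000, a3=0.214, a4=0.000, a5=0.000, a0=0.214; τ=−ln(0.8606)/0.214=0.702 → t=2.985 > T=2.85: stop.
At T=2.85: Z=2 Y=23 G=0 C=0; the largest is Y.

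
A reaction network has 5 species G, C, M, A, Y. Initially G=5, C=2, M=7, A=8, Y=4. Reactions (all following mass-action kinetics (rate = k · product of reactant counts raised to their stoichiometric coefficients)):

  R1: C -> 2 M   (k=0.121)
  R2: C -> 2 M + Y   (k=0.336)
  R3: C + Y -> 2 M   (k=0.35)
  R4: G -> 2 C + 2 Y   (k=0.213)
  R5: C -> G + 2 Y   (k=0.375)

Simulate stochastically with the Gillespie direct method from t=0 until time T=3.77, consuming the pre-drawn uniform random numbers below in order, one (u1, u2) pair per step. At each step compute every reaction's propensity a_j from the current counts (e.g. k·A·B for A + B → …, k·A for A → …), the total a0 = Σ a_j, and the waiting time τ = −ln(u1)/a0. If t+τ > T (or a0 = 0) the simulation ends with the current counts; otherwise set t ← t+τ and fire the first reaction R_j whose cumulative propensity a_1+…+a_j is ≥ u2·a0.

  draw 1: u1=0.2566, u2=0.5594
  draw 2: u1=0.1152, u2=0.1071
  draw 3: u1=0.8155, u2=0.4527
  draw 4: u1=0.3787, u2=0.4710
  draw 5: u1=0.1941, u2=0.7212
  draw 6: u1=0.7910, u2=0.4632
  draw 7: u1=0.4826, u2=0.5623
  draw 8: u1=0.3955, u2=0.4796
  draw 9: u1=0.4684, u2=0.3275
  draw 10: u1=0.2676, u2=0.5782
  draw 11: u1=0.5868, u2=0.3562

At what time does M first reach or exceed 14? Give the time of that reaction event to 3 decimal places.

Threshold first reached at t = 1.815

t=0.000: G=5 C=2 M=7 A=8 Y=4
Draw 1: a1=0.242, a2=0.672, a3=2.800, a4=1.065, a5=0.750, a0=5.529; τ=−ln(0.2566)/5.529=0.246 → t=0.246; u2·a0=0.5594·5.529=3.093; a1+a2=0.914 < 3.093 ≤ a1+…+a3=3.714 → R3 fires; G=5 C=1 M=9 A=8 Y=3
Draw 2: a1=0.121, a2=0.336, a3=1.050, a4=1.065, a5=0.375, a0=2.947; τ=−ln(0.1152)/2.947=0.733 → t=0.979; u2·a0=0.1071·2.947=0.316; a1=0.121 < 0.316 ≤ a1+a2=0.457 → R2 fires; G=5 C=0 M=11 A=8 Y=4
Draw 3: a1=0.000, a2=0.000, a3=0.000, a4=1.065, a5=0.000, a0=1.065; τ=−ln(0.8155)/1.065=0.192 → t=1.171; u2·a0=0.4527·1.065=0.482; a1+…+a3=0.000 < 0.482 ≤ a1+…+a4=1.065 → R4 fires; G=4 C=2 M=11 A=8 Y=6
Draw 4: a1=0.242, a2=0.672, a3=4.200, a4=0.852, a5=0.750, a0=6.716; τ=−ln(0.3787)/6.716=0.145 → t=1.315; u2·a0=0.4710·6.716=3.163; a1+a2=0.914 < 3.163 ≤ a1+…+a3=5.114 → R3 fires; G=4 C=1 M=13 A=8 Y=5
Draw 5: a1=0.121, a2=0.336, a3=1.750, a4=0.852, a5=0.375, a0=3.434; τ=−ln(0.1941)/3.434=0.477 → t=1.793; u2·a0=0.7212·3.434=2.477; a1+…+a3=2.207 < 2.477 ≤ a1+…+a4=3.059 → R4 fires; G=3 C=3 M=13 A=8 Y=7
Draw 6: a1=0.363, a2=1.008, a3=7.350, a4=0.639, a5=1.125, a0=10.485; τ=−ln(0.7910)/10.485=0.022 → t=1.815; u2·a0=0.4632·10.485=4.857; a1+a2=1.371 < 4.857 ≤ a1+…+a3=8.721 → R3 fires; G=3 C=2 M=15 A=8 Y=6
Draw 7: a1=0.242, a2=0.672, a3=4.200, a4=0.639, a5=0.750, a0=6.503; τ=−ln(0.4826)/6.503=0.112 → t=1.927; u2·a0=0.5623·6.503=3.657; a1+a2=0.914 < 3.657 ≤ a1+…+a3=5.114 → R3 fires; G=3 C=1 M=17 A=8 Y=5
Draw 8: a1=0.121, a2=0.336, a3=1.750, a4=0.639, a5=0.375, a0=3.221; τ=−ln(0.3955)/3.221=0.288 → t=2.215; u2·a0=0.4796·3.221=1.545; a1+a2=0.457 < 1.545 ≤ a1+…+a3=2.207 → R3 fires; G=3 C=0 M=19 A=8 Y=4
Draw 9: a1=0.000, a2=0.000, a3=0.000, a4=0.639, a5=0.000, a0=0.639; τ=−ln(0.4684)/0.639=1.187 → t=3.402; u2·a0=0.3275·0.639=0.209; a1+…+a3=0.000 < 0.209 ≤ a1+…+a4=0.639 → R4 fires; G=2 C=2 M=19 A=8 Y=6
Draw 10: a1=0.242, a2=0.672, a3=4.200, a4=0.426, a5=0.750, a0=6.290; τ=−ln(0.2676)/6.290=0.210 → t=3.612; u2·a0=0.5782·6.290=3.637; a1+a2=0.914 < 3.637 ≤ a1+…+a3=5.114 → R3 fires; G=2 C=1 M=21 A=8 Y=5
Draw 11: a1=0.121, a2=0.336, a3=1.750, a4=0.426, a5=0.375, a0=3.008; τ=−ln(0.5868)/3.008=0.177 → t=3.789 > T=3.77: stop.
M first becomes ≥ 14 when it reaches 15 at the event at t=1.815.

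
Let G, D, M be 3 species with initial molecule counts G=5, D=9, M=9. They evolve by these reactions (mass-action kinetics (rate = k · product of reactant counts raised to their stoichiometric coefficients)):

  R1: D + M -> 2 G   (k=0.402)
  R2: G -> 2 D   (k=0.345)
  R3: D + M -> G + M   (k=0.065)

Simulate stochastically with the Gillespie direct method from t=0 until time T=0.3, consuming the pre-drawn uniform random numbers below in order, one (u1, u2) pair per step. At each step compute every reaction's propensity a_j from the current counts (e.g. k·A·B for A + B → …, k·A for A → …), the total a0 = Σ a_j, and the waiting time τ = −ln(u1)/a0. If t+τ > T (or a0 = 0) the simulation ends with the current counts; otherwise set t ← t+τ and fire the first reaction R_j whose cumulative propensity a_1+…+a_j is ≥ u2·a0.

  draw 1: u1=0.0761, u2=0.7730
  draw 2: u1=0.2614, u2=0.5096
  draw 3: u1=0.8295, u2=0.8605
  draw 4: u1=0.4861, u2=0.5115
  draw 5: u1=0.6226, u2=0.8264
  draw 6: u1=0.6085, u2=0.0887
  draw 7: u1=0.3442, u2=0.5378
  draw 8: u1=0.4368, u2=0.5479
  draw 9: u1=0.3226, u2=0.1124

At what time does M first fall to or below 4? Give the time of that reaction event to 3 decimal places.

t=0.000: G=5 D=9 M=9
Draw 1: a1=32.562, a2=1.725, a3=5.265, a0=39.552; τ=−ln(0.0761)/39.552=0.065 → t=0.065; u2·a0=0.7730·39.552=30.574 ≤ a1=32.562 → R1 fires; G=7 D=8 M=8
Draw 2: a1=25.728, a2=2.415, a3=4.160, a0=32.303; τ=−ln(0.2614)/32.303=0.042 → t=0.107; u2·a0=0.5096·32.303=16.462 ≤ a1=25.728 → R1 fires; G=9 D=7 M=7
Draw 3: a1=19.698, a2=3.105, a3=3.185, a0=25.988; τ=−ln(0.8295)/25.988=0.007 → t=0.114; u2·a0=0.8605·25.988=22.363; a1=19.698 < 22.363 ≤ a1+a2=22.803 → R2 fires; G=8 D=9 M=7
Draw 4: a1=25.326, a2=2.760, a3=4.095, a0=32.181; τ=−ln(0.4861)/32.181=0.022 → t=0.136; u2·a0=0.5115·32.181=16.461 ≤ a1=25.326 → R1 fires; G=10 D=8 M=6
Draw 5: a1=19.296, a2=3.450, a3=3.120, a0=25.866; τ=−ln(0.6226)/25.866=0.018 → t=0.155; u2·a0=0.8264·25.866=21.376; a1=19.296 < 21.376 ≤ a1+a2=22.746 → R2 fires; G=9 D=10 M=6
Draw 6: a1=24.120, a2=3.105, a3=3.900, a0=31.125; τ=−ln(0.6085)/31.125=0.016 → t=0.171; u2·a0=0.0887·31.125=2.761 ≤ a1=24.120 → R1 fires; G=11 D=9 M=5
Draw 7: a1=18.090, a2=3.795, a3=2.925, a0=24.810; τ=−ln(0.3442)/24.810=0.043 → t=0.214; u2·a0=0.5378·24.810=13.343 ≤ a1=18.090 → R1 fires; G=13 D=8 M=4
Draw 8: a1=12.864, a2=4.485, a3=2.080, a0=19.429; τ=−ln(0.4368)/19.429=0.043 → t=0.256; u2·a0=0.5479·19.429=10.645 ≤ a1=12.864 → R1 fires; G=15 D=7 M=3
Draw 9: a1=8.442, a2=5.175, a3=1.365, a0=14.982; τ=−ln(0.3226)/14.982=0.076 → t=0.332 > T=0.3: stop.
M first becomes ≤ 4 when it reaches 4 at the event at t=0.214.

Threshold first reached at t = 0.214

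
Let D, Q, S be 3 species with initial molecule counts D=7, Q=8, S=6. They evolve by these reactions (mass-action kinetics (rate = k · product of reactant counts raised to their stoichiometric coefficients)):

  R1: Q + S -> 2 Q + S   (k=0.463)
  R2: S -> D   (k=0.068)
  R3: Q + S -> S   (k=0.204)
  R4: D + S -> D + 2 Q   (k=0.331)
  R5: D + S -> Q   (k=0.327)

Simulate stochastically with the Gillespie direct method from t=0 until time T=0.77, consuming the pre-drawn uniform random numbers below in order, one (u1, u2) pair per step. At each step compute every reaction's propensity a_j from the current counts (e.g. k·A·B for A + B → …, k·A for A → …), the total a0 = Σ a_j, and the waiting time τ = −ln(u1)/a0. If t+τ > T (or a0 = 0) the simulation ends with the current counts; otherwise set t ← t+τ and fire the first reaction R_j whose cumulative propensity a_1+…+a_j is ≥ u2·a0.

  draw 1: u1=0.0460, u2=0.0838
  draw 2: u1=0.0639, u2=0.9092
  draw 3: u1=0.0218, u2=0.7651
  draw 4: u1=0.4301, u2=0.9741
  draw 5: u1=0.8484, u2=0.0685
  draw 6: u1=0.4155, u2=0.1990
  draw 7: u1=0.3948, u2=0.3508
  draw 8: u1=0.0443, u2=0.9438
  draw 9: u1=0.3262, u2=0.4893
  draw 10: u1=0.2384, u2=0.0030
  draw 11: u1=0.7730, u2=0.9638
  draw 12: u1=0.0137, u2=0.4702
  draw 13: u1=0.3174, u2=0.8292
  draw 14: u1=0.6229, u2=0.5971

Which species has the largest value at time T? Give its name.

Dominant species at T: Q

t=0.000: D=7 Q=8 S=6
Draw 1: a1=22.224, a2=0.408, a3=9.792, a4=13.902, a5=13.734, a0=60.060; τ=−ln(0.0460)/60.060=0.051 → t=0.051; u2·a0=0.0838·60.060=5.033 ≤ a1=22.224 → R1 fires; D=7 Q=9 S=6
Draw 2: a1=25.002, a2=0.408, a3=11.016, a4=13.902, a5=13.734, a0=64.062; τ=−ln(0.0639)/64.062=0.043 → t=0.094; u2·a0=0.9092·64.062=58.245; a1+…+a4=50.328 < 58.245 ≤ a1+…+a5=64.062 → R5 fires; D=6 Q=10 S=5
Draw 3: a1=23.150, a2=0.340, a3=10.200, a4=9.930, a5=9.810, a0=53.430; τ=−ln(0.0218)/53.430=0.072 → t=0.166; u2·a0=0.7651·53.430=40.879; a1+…+a3=33.690 < 40.879 ≤ a1+…+a4=43.620 → R4 fires; D=6 Q=12 S=4
Draw 4: a1=22.224, a2=0.272, a3=9.792, a4=7.944, a5=7.848, a0=48.080; τ=−ln(0.4301)/48.080=0.018 → t=0.183; u2·a0=0.9741·48.080=46.835; a1+…+a4=40.232 < 46.835 ≤ a1+…+a5=48.080 → R5 fires; D=5 Q=13 S=3
Draw 5: a1=18.057, a2=0.204, a3=7.956, a4=4.965, a5=4.905, a0=36.087; τ=−ln(0.8484)/36.087=0.005 → t=0.188; u2·a0=0.0685·36.087=2.472 ≤ a1=18.057 → R1 fires; D=5 Q=14 S=3
Draw 6: a1=19.446, a2=0.204, a3=8.568, a4=4.965, a5=4.905, a0=38.088; τ=−ln(0.4155)/38.088=0.023 → t=0.211; u2·a0=0.1990·38.088=7.580 ≤ a1=19.446 → R1 fires; D=5 Q=15 S=3
Draw 7: a1=20.835, a2=0.204, a3=9.180, a4=4.965, a5=4.905, a0=40.089; τ=−ln(0.3948)/40.089=0.023 → t=0.234; u2·a0=0.3508·40.089=14.063 ≤ a1=20.835 → R1 fires; D=5 Q=16 S=3
Draw 8: a1=22.224, a2=0.204, a3=9.792, a4=4.965, a5=4.905, a0=42.090; τ=−ln(0.0443)/42.090=0.074 → t=0.308; u2·a0=0.9438·42.090=39.725; a1+…+a4=37.185 < 39.725 ≤ a1+…+a5=42.090 → R5 fires; D=4 Q=17 S=2
Draw 9: a1=15.742, a2=0.136, a3=6.936, a4=2.648, a5=2.616, a0=28.078; τ=−ln(0.3262)/28.078=0.040 → t=0.348; u2·a0=0.4893·28.078=13.739 ≤ a1=15.742 → R1 fires; D=4 Q=18 S=2
Draw 10: a1=16.668, a2=0.136, a3=7.344, a4=2.648, a5=2.616, a0=29.412; τ=−ln(0.2384)/29.412=0.049 → t=0.397; u2·a0=0.0030·29.412=0.088 ≤ a1=16.668 → R1 fires; D=4 Q=19 S=2
Draw 11: a1=17.594, a2=0.136, a3=7.752, a4=2.648, a5=2.616, a0=30.746; τ=−ln(0.7730)/30.746=0.008 → t=0.405; u2·a0=0.9638·30.746=29.633; a1+…+a4=28.130 < 29.633 ≤ a1+…+a5=30.746 → R5 fires; D=3 Q=20 S=1
Draw 12: a1=9.260, a2=0.068, a3=4.080, a4=0.993, a5=0.981, a0=15.382; τ=−ln(0.0137)/15.382=0.279 → t=0.684; u2·a0=0.4702·15.382=7.233 ≤ a1=9.260 → R1 fires; D=3 Q=21 S=1
Draw 13: a1=9.723, a2=0.068, a3=4.284, a4=0.993, a5=0.981, a0=16.049; τ=−ln(0.3174)/16.049=0.072 → t=0.756; u2·a0=0.8292·16.049=13.308; a1+a2=9.791 < 13.308 ≤ a1+…+a3=14.075 → R3 fires; D=3 Q=20 S=1
Draw 14: a1=9.260, a2=0.068, a3=4.080, a4=0.993, a5=0.981, a0=15.382; τ=−ln(0.6229)/15.382=0.031 → t=0.786 > T=0.77: stop.
At T=0.77: D=3 Q=20 S=1; the largest is Q.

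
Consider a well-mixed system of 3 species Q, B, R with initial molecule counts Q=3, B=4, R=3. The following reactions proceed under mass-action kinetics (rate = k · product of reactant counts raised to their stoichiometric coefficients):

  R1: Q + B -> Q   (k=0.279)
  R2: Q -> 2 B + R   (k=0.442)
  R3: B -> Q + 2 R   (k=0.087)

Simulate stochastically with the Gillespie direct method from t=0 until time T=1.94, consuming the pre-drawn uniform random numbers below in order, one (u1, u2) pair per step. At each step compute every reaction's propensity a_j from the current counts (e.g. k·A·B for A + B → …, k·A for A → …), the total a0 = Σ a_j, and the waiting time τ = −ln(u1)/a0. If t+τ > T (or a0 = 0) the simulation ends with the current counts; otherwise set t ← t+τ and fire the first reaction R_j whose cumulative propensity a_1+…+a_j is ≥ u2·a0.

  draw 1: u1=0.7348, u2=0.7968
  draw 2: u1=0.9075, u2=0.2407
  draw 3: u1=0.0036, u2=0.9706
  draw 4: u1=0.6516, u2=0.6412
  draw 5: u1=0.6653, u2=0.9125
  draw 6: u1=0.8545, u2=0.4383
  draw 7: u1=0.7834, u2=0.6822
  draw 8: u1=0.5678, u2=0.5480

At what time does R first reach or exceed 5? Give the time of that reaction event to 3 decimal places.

Threshold first reached at t = 1.451

t=0.000: Q=3 B=4 R=3
Draw 1: a1=3.348, a2=1.326, a3=0.348, a0=5.022; τ=−ln(0.7348)/5.022=0.061 → t=0.061; u2·a0=0.7968·5.022=4.002; a1=3.348 < 4.002 ≤ a1+a2=4.674 → R2 fires; Q=2 B=6 R=4
Draw 2: a1=3.348, a2=0.884, a3=0.522, a0=4.754; τ=−ln(0.9075)/4.754=0.020 → t=0.082; u2·a0=0.2407·4.754=1.144 ≤ a1=3.348 → R1 fires; Q=2 B=5 R=4
Draw 3: a1=2.790, a2=0.884, a3=0.435, a0=4.109; τ=−ln(0.0036)/4.109=1.369 → t=1.451; u2·a0=0.9706·4.109=3.988; a1+a2=3.674 < 3.988 ≤ a1+…+a3=4.109 → R3 fires; Q=3 B=4 R=6
Draw 4: a1=3.348, a2=1.326, a3=0.348, a0=5.022; τ=−ln(0.6516)/5.022=0.085 → t=1.536; u2·a0=0.6412·5.022=3.220 ≤ a1=3.348 → R1 fires; Q=3 B=3 R=6
Draw 5: a1=2.511, a2=1.326, a3=0.261, a0=4.098; τ=−ln(0.6653)/4.098=0.099 → t=1.636; u2·a0=0.9125·4.098=3.739; a1=2.511 < 3.739 ≤ a1+a2=3.837 → R2 fires; Q=2 B=5 R=7
Draw 6: a1=2.790, a2=0.884, a3=0.435, a0=4.109; τ=−ln(0.8545)/4.109=0.038 → t=1.674; u2·a0=0.4383·4.109=1.801 ≤ a1=2.790 → R1 fires; Q=2 B=4 R=7
Draw 7: a1=2.232, a2=0.884, a3=0.348, a0=3.464; τ=−ln(0.7834)/3.464=0.070 → t=1.745; u2·a0=0.6822·3.464=2.363; a1=2.232 < 2.363 ≤ a1+a2=3.116 → R2 fires; Q=1 B=6 R=8
Draw 8: a1=1.674, a2=0.442, a3=0.522, a0=2.638; τ=−ln(0.5678)/2.638=0.215 → t=1.959 > T=1.94: stop.
R first becomes ≥ 5 when it reaches 6 at the event at t=1.451.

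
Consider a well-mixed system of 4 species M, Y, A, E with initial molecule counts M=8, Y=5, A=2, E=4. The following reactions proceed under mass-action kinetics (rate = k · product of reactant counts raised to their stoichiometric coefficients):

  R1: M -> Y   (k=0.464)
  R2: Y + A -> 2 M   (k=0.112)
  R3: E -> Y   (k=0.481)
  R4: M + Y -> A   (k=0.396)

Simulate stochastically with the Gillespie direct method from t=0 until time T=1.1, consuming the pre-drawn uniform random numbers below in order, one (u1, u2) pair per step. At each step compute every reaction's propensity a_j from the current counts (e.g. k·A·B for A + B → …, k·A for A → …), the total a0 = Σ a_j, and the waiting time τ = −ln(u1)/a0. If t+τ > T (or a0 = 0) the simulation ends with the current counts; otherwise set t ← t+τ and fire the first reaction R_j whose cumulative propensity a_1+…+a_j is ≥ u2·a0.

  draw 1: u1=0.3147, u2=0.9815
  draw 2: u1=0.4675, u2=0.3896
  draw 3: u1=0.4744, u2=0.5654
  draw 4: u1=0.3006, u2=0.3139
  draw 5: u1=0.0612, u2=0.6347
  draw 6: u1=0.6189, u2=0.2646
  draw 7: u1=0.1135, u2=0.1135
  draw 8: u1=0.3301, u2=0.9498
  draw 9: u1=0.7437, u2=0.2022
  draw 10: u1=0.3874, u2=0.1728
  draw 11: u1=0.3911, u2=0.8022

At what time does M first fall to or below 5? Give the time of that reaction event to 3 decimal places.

t=0.000: M=8 Y=5 A=2 E=4
Draw 1: a1=3.712, a2=1.120, a3=1.924, a4=15.840, a0=22.596; τ=−ln(0.3147)/22.596=0.051 → t=0.051; u2·a0=0.9815·22.596=22.178; a1+…+a3=6.756 < 22.178 ≤ a1+…+a4=22.596 → R4 fires; M=7 Y=4 A=3 E=4
Draw 2: a1=3.248, a2=1.344, a3=1.924, a4=11.088, a0=17.604; τ=−ln(0.4675)/17.604=0.043 → t=0.094; u2·a0=0.3896·17.604=6.859; a1+…+a3=6.516 < 6.859 ≤ a1+…+a4=17.604 → R4 fires; M=6 Y=3 A=4 E=4
Draw 3: a1=2.784, a2=1.344, a3=1.924, a4=7.128, a0=13.180; τ=−ln(0.4744)/13.180=0.057 → t=0.151; u2·a0=0.5654·13.180=7.452; a1+…+a3=6.052 < 7.452 ≤ a1+…+a4=13.180 → R4 fires; M=5 Y=2 A=5 E=4
Draw 4: a1=2.320, a2=1.120, a3=1.924, a4=3.960, a0=9.324; τ=−ln(0.3006)/9.324=0.129 → t=0.280; u2·a0=0.3139·9.324=2.927; a1=2.320 < 2.927 ≤ a1+a2=3.440 → R2 fires; M=7 Y=1 A=4 E=4
Draw 5: a1=3.248, a2=0.448, a3=1.924, a4=2.772, a0=8.392; τ=−ln(0.0612)/8.392=0.333 → t=0.613; u2·a0=0.6347·8.392=5.326; a1+a2=3.696 < 5.326 ≤ a1+…+a3=5.620 → R3 fires; M=7 Y=2 A=4 E=3
Draw 6: a1=3.248, a2=0.896, a3=1.443, a4=5.544, a0=11.131; τ=−ln(0.6189)/11.131=0.043 → t=0.656; u2·a0=0.2646·11.131=2.945 ≤ a1=3.248 → R1 fires; M=6 Y=3 A=4 E=3
Draw 7: a1=2.784, a2=1.344, a3=1.443, a4=7.128, a0=12.699; τ=−ln(0.1135)/12.699=0.171 → t=0.827; u2·a0=0.1135·12.699=1.441 ≤ a1=2.784 → R1 fires; M=5 Y=4 A=4 E=3
Draw 8: a1=2.320, a2=1.792, a3=1.443, a4=7.920, a0=13.475; τ=−ln(0.3301)/13.475=0.082 → t=0.909; u2·a0=0.9498·13.475=12.799; a1+…+a3=5.555 < 12.799 ≤ a1+…+a4=13.475 → R4 fires; M=4 Y=3 A=5 E=3
Draw 9: a1=1.856, a2=1.680, a3=1.443, a4=4.752, a0=9.731; τ=−ln(0.7437)/9.731=0.030 → t=0.940; u2·a0=0.2022·9.731=1.968; a1=1.856 < 1.968 ≤ a1+a2=3.536 → R2 fires; M=6 Y=2 A=4 E=3
Draw 10: a1=2.784, a2=0.896, a3=1.443, a4=4.752, a0=9.875; τ=−ln(0.3874)/9.875=0.096 → t=1.036; u2·a0=0.1728·9.875=1.706 ≤ a1=2.784 → R1 fires; M=5 Y=3 A=4 E=3
Draw 11: a1=2.320, a2=1.344, a3=1.443, a4=5.940, a0=11.047; τ=−ln(0.3911)/11.047=0.085 → t=1.121 > T=1.1: stop.
M first becomes ≤ 5 when it reaches 5 at the event at t=0.151.

Threshold first reached at t = 0.151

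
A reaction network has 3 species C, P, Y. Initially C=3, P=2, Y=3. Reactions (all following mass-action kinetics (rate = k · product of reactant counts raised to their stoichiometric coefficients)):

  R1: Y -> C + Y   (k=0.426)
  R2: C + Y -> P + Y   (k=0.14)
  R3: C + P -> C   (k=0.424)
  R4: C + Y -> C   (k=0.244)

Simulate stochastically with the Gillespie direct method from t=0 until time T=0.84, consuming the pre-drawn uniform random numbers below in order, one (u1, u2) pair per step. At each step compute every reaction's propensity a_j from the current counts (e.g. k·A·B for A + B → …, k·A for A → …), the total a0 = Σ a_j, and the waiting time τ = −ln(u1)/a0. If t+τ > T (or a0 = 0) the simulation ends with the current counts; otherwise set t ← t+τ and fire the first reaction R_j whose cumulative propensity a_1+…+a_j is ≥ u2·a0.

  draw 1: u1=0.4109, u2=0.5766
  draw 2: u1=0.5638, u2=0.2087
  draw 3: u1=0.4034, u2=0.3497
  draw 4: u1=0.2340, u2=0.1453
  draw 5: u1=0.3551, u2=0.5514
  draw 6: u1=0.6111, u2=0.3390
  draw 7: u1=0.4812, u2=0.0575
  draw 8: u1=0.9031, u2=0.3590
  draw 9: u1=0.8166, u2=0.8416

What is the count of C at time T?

C at T = 4

t=0.000: C=3 P=2 Y=3
Draw 1: a1=1.278, a2=1.260, a3=2.544, a4=2.196, a0=7.278; τ=−ln(0.4109)/7.278=0.122 → t=0.122; u2·a0=0.5766·7.278=4.196; a1+a2=2.538 < 4.196 ≤ a1+…+a3=5.082 → R3 fires; C=3 P=1 Y=3
Draw 2: a1=1.278, a2=1.260, a3=1.272, a4=2.196, a0=6.006; τ=−ln(0.5638)/6.006=0.095 → t=0.218; u2·a0=0.2087·6.006=1.253 ≤ a1=1.278 → R1 fires; C=4 P=1 Y=3
Draw 3: a1=1.278, a2=1.680, a3=1.696, a4=2.928, a0=7.582; τ=−ln(0.4034)/7.582=0.120 → t=0.337; u2·a0=0.3497·7.582=2.651; a1=1.278 < 2.651 ≤ a1+a2=2.958 → R2 fires; C=3 P=2 Y=3
Draw 4: a1=1.278, a2=1.260, a3=2.544, a4=2.196, a0=7.278; τ=−ln(0.2340)/7.278=0.200 → t=0.537; u2·a0=0.1453·7.278=1.057 ≤ a1=1.278 → R1 fires; C=4 P=2 Y=3
Draw 5: a1=1.278, a2=1.680, a3=3.392, a4=2.928, a0=9.278; τ=−ln(0.3551)/9.278=0.112 → t=0.649; u2·a0=0.5514·9.278=5.116; a1+a2=2.958 < 5.116 ≤ a1+…+a3=6.350 → R3 fires; C=4 P=1 Y=3
Draw 6: a1=1.278, a2=1.680, a3=1.696, a4=2.928, a0=7.582; τ=−ln(0.6111)/7.582=0.065 → t=0.713; u2·a0=0.3390·7.582=2.570; a1=1.278 < 2.570 ≤ a1+a2=2.958 → R2 fires; C=3 P=2 Y=3
Draw 7: a1=1.278, a2=1.260, a3=2.544, a4=2.196, a0=7.278; τ=−ln(0.4812)/7.278=0.101 → t=0.814; u2·a0=0.0575·7.278=0.418 ≤ a1=1.278 → R1 fires; C=4 P=2 Y=3
Draw 8: a1=1.278, a2=1.680, a3=3.392, a4=2.928, a0=9.278; τ=−ln(0.9031)/9.278=0.011 → t=0.825; u2·a0=0.3590·9.278=3.331; a1+a2=2.958 < 3.331 ≤ a1+…+a3=6.350 → R3 fires; C=4 P=1 Y=3
Draw 9: a1=1.278, a2=1.680, a3=1.696, a4=2.928, a0=7.582; τ=−ln(0.8166)/7.582=0.027 → t=0.852 > T=0.84: stop.
Read off C at T=0.84: 4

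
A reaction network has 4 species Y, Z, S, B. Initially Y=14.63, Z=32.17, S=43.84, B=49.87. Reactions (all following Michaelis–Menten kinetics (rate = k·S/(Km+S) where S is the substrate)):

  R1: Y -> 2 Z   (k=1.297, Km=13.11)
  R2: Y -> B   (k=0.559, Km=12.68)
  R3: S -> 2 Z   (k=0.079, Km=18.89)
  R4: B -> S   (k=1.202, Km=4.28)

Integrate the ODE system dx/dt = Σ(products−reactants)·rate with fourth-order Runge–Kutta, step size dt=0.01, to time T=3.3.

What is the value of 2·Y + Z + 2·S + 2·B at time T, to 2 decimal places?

Check how each reaction changes W = 2·Y + Z + 2·S + 2·B (weight of products minus weight of reactants):
R1: Y -> 2 Z: (1·2) − (2·1) = 2 − 2 = 0
R2: Y -> B: (2·1) − (2·1) = 2 − 2 = 0
R3: S -> 2 Z: (1·2) − (2·1) = 2 − 2 = 0
R4: B -> S: (2·1) − (2·1) = 2 − 2 = 0
Every reaction leaves W unchanged, so W is conserved and no simulation is needed: W(T) = W(0) = 2·14.63 + 32.17 + 2·43.84 + 2·49.87 = 248.85

Value at T = 248.85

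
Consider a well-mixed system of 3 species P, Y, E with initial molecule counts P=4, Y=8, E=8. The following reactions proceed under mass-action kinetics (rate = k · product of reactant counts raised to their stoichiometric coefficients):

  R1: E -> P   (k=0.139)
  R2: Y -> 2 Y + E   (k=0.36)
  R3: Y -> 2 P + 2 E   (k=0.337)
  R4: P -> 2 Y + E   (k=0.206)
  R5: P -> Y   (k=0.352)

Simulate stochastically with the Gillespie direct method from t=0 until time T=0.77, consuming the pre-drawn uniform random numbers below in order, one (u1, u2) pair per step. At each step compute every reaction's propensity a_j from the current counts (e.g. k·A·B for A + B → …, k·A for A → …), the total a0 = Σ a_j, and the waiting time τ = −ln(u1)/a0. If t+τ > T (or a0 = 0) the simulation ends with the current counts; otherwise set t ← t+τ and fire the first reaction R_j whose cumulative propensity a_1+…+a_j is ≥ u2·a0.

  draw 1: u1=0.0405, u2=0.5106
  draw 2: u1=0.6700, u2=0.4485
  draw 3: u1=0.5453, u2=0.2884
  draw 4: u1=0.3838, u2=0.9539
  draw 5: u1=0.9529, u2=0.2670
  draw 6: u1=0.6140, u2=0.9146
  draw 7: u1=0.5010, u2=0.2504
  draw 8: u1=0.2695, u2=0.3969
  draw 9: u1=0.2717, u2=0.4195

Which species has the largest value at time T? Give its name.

Dominant species at T: E

t=0.000: P=4 Y=8 E=8
Draw 1: a1=1.112, a2=2.880, a3=2.696, a4=0.824, a5=1.408, a0=8.920; τ=−ln(0.0405)/8.920=0.359 → t=0.359; u2·a0=0.5106·8.920=4.555; a1+a2=3.992 < 4.555 ≤ a1+…+a3=6.688 → R3 fires; P=6 Y=7 E=10
Draw 2: a1=1.390, a2=2.520, a3=2.359, a4=1.236, a5=2.112, a0=9.617; τ=−ln(0.6700)/9.617=0.042 → t=0.401; u2·a0=0.4485·9.617=4.313; a1+a2=3.910 < 4.313 ≤ a1+…+a3=6.269 → R3 fires; P=8 Y=6 E=12
Draw 3: a1=1.668, a2=2.160, a3=2.022, a4=1.648, a5=2.816, a0=10.314; τ=−ln(0.5453)/10.314=0.059 → t=0.460; u2·a0=0.2884·10.314=2.975; a1=1.668 < 2.975 ≤ a1+a2=3.828 → R2 fires; P=8 Y=7 E=13
Draw 4: a1=1.807, a2=2.520, a3=2.359, a4=1.648, a5=2.816, a0=11.150; τ=−ln(0.3838)/11.150=0.086 → t=0.546; u2·a0=0.9539·11.150=10.636; a1+…+a4=8.334 < 10.636 ≤ a1+…+a5=11.150 → R5 fires; P=7 Y=8 E=13
Draw 5: a1=1.807, a2=2.880, a3=2.696, a4=1.442, a5=2.464, a0=11.289; τ=−ln(0.9529)/11.289=0.004 → t=0.550; u2·a0=0.2670·11.289=3.014; a1=1.807 < 3.014 ≤ a1+a2=4.687 → R2 fires; P=7 Y=9 E=14
Draw 6: a1=1.946, a2=3.240, a3=3.033, a4=1.442, a5=2.464, a0=12.125; τ=−ln(0.6140)/12.125=0.040 → t=0.590; u2·a0=0.9146·12.125=11.090; a1+…+a4=9.661 < 11.090 ≤ a1+…+a5=12.125 → R5 fires; P=6 Y=10 E=14
Draw 7: a1=1.946, a2=3.600, a3=3.370, a4=1.236, a5=2.112, a0=12.264; τ=−ln(0.5010)/12.264=0.056 → t=0.647; u2·a0=0.2504·12.264=3.071; a1=1.946 < 3.071 ≤ a1+a2=5.546 → R2 fires; P=6 Y=11 E=15
Draw 8: a1=2.085, a2=3.960, a3=3.707, a4=1.236, a5=2.112, a0=13.100; τ=−ln(0.2695)/13.100=0.100 → t=0.747; u2·a0=0.3969·13.100=5.199; a1=2.085 < 5.199 ≤ a1+a2=6.045 → R2 fires; P=6 Y=12 E=16
Draw 9: a1=2.224, a2=4.320, a3=4.044, a4=1.236, a5=2.112, a0=13.936; τ=−ln(0.2717)/13.936=0.094 → t=0.840 > T=0.77: stop.
At T=0.77: P=6 Y=12 E=16; the largest is E.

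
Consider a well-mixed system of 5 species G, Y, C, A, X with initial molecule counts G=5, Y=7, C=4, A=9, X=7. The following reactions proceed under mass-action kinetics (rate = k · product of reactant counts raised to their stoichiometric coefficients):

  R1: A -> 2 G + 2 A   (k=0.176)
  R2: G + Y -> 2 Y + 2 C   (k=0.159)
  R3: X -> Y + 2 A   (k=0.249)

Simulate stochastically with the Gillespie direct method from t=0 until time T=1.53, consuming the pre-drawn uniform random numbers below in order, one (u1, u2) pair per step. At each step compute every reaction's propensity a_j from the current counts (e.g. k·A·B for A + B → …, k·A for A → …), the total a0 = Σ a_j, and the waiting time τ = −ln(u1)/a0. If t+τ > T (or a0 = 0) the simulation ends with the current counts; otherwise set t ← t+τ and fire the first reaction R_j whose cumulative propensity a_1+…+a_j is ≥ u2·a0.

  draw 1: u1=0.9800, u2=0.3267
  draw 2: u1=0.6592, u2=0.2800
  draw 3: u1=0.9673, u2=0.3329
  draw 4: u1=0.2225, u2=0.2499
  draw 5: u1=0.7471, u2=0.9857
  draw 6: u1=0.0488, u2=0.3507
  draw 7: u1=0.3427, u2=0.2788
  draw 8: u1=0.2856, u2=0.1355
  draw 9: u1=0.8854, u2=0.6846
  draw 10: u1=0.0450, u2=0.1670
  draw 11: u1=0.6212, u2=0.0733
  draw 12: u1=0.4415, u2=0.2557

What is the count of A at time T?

t=0.000: G=5 Y=7 C=4 A=9 X=7
Draw 1: a1=1.584, a2=5.565, a3=1.743, a0=8.892; τ=−ln(0.9800)/8.892=0.002 → t=0.002; u2·a0=0.3267·8.892=2.905; a1=1.584 < 2.905 ≤ a1+a2=7.149 → R2 fires; G=4 Y=8 C=6 A=9 X=7
Draw 2: a1=1.584, a2=5.088, a3=1.743, a0=8.415; τ=−ln(0.6592)/8.415=0.050 → t=0.052; u2·a0=0.2800·8.415=2.356; a1=1.584 < 2.356 ≤ a1+a2=6.672 → R2 fires; G=3 Y=9 C=8 A=9 X=7
Draw 3: a1=1.584, a2=4.293, a3=1.743, a0=7.620; τ=−ln(0.9673)/7.620=0.004 → t=0.056; u2·a0=0.3329·7.620=2.537; a1=1.584 < 2.537 ≤ a1+a2=5.877 → R2 fires; G=2 Y=10 C=10 A=9 X=7
Draw 4: a1=1.584, a2=3.180, a3=1.743, a0=6.507; τ=−ln(0.2225)/6.507=0.231 → t=0.287; u2·a0=0.2499·6.507=1.626; a1=1.584 < 1.626 ≤ a1+a2=4.764 → R2 fires; G=1 Y=11 C=12 A=9 X=7
Draw 5: a1=1.584, a2=1.749, a3=1.743, a0=5.076; τ=−ln(0.7471)/5.076=0.057 → t=0.345; u2·a0=0.9857·5.076=5.003; a1+a2=3.333 < 5.003 ≤ a1+…+a3=5.076 → R3 fires; G=1 Y=12 C=12 A=11 X=6
Draw 6: a1=1.936, a2=1.908, a3=1.494, a0=5.338; τ=−ln(0.0488)/5.338=0.566 → t=0.910; u2·a0=0.3507·5.338=1.872 ≤ a1=1.936 → R1 fires; G=3 Y=12 C=12 A=12 X=6
Draw 7: a1=2.112, a2=5.724, a3=1.494, a0=9.330; τ=−ln(0.3427)/9.330=0.115 → t=1.025; u2·a0=0.2788·9.330=2.601; a1=2.112 < 2.601 ≤ a1+a2=7.836 → R2 fires; G=2 Y=13 C=14 A=12 X=6
Draw 8: a1=2.112, a2=4.134, a3=1.494, a0=7.740; τ=−ln(0.2856)/7.740=0.162 → t=1.187; u2·a0=0.1355·7.740=1.049 ≤ a1=2.112 → R1 fires; G=4 Y=13 C=14 A=13 X=6
Draw 9: a1=2.288, a2=8.268, a3=1.494, a0=12.050; τ=−ln(0.8854)/12.050=0.010 → t=1.197; u2·a0=0.6846·12.050=8.249; a1=2.288 < 8.249 ≤ a1+a2=10.556 → R2 fires; G=3 Y=14 C=16 A=13 X=6
Draw 10: a1=2.288, a2=6.678, a3=1.494, a0=10.460; τ=−ln(0.0450)/10.460=0.296 → t=1.494; u2·a0=0.1670·10.460=1.747 ≤ a1=2.288 → R1 fires; G=5 Y=14 C=16 A=14 X=6
Draw 11: a1=2.464, a2=11.130, a3=1.494, a0=15.088; τ=−ln(0.6212)/15.088=0.032 → t=1.525; u2·a0=0.0733·15.088=1.106 ≤ a1=2.464 → R1 fires; G=7 Y=14 C=16 A=15 X=6
Draw 12: a1=2.640, a2=15.582, a3=1.494, a0=19.716; τ=−ln(0.4415)/19.716=0.041 → t=1.567 > T=1.53: stop.
Read off A at T=1.53: 15

A at T = 15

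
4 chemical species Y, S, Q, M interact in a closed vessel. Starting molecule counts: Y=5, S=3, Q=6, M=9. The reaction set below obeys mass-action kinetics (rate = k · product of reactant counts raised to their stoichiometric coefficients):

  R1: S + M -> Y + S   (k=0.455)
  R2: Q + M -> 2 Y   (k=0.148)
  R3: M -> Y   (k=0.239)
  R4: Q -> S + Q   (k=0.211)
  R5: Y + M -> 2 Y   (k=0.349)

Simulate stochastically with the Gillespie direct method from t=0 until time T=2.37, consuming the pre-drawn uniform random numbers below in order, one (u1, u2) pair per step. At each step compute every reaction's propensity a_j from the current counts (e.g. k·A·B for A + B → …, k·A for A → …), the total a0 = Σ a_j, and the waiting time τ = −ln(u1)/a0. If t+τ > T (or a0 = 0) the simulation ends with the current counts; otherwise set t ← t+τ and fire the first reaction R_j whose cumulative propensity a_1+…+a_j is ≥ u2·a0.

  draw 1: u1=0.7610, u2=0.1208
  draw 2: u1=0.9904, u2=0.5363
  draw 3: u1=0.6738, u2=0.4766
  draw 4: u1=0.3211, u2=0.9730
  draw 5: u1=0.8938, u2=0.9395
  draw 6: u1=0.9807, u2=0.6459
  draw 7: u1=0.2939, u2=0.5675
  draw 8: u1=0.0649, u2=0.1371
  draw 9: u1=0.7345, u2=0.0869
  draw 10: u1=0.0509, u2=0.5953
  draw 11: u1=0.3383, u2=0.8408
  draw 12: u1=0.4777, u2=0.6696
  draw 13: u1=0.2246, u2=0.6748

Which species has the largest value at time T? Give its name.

t=0.000: Y=5 S=3 Q=6 M=9
Draw 1: a1=12.285, a2=7.992, a3=2.151, a4=1.266, a5=15.705, a0=39.399; τ=−ln(0.7610)/39.399=0.007 → t=0.007; u2·a0=0.1208·39.399=4.759 ≤ a1=12.285 → R1 fires; Y=6 S=3 Q=6 M=8
Draw 2: a1=10.920, a2=7.104, a3=1.912, a4=1.266, a5=16.752, a0=37.954; τ=−ln(0.9904)/37.954=0.000 → t=0.007; u2·a0=0.5363·37.954=20.355; a1+…+a3=19.936 < 20.355 ≤ a1+…+a4=21.202 → R4 fires; Y=6 S=4 Q=6 M=8
Draw 3: a1=14.560, a2=7.104, a3=1.912, a4=1.266, a5=16.752, a0=41.594; τ=−ln(0.6738)/41.594=0.009 → t=0.017; u2·a0=0.4766·41.594=19.824; a1=14.560 < 19.824 ≤ a1+a2=21.664 → R2 fires; Y=8 S=4 Q=5 M=7
Draw 4: a1=12.740, a2=5.180, a3=1.673, a4=1.055, a5=19.544, a0=40.192; τ=−ln(0.3211)/40.192=0.028 → t=0.045; u2·a0=0.9730·40.192=39.107; a1+…+a4=20.648 < 39.107 ≤ a1+…+a5=40.192 → R5 fires; Y=9 S=4 Q=5 M=6
Draw 5: a1=10.920, a2=4.440, a3=1.434, a4=1.055, a5=18.846, a0=36.695; τ=−ln(0.8938)/36.695=0.003 → t=0.048; u2·a0=0.9395·36.695=34.475; a1+…+a4=17.849 < 34.475 ≤ a1+…+a5=36.695 → R5 fires; Y=10 S=4 Q=5 M=5
Draw 6: a1=9.100, a2=3.700, a3=1.195, a4=1.055, a5=17.450, a0=32.500; τ=−ln(0.9807)/32.500=0.001 → t=0.049; u2·a0=0.6459·32.500=20.992; a1+…+a4=15.050 < 20.992 ≤ a1+…+a5=32.500 → R5 fires; Y=11 S=4 Q=5 M=4
Draw 7: a1=7.280, a2=2.960, a3=0.956, a4=1.055, a5=15.356, a0=27.607; τ=−ln(0.2939)/27.607=0.044 → t=0.093; u2·a0=0.5675·27.607=15.667; a1+…+a4=12.251 < 15.667 ≤ a1+…+a5=27.607 → R5 fires; Y=12 S=4 Q=5 M=3
Draw 8: a1=5.460, a2=2.220, a3=0.717, a4=1.055, a5=12.564, a0=22.016; τ=−ln(0.0649)/22.016=0.124 → t=0.217; u2·a0=0.1371·22.016=3.018 ≤ a1=5.460 → R1 fires; Y=13 S=4 Q=5 M=2
Draw 9: a1=3.640, a2=1.480, a3=0.478, a4=1.055, a5=9.074, a0=15.727; τ=−ln(0.7345)/15.727=0.020 → t=0.237; u2·a0=0.0869·15.727=1.367 ≤ a1=3.640 → R1 fires; Y=14 S=4 Q=5 M=1
Draw 10: a1=1.820, a2=0.740, a3=0.239, a4=1.055, a5=4.886, a0=8.740; τ=−ln(0.0509)/8.740=0.341 → t=0.578; u2·a0=0.5953·8.740=5.203; a1+…+a4=3.854 < 5.203 ≤ a1+…+a5=8.740 → R5 fires; Y=15 S=4 Q=5 M=0
Draw 11: a1=0.000, a2=0.000, a3=0.000, a4=1.055, a5=0.000, a0=1.055; τ=−ln(0.3383)/1.055=1.027 → t=1.605; u2·a0=0.8408·1.055=0.887; a1+…+a3=0.000 < 0.887 ≤ a1+…+a4=1.055 → R4 fires; Y=15 S=5 Q=5 M=0
Draw 12: a1=0.000, a2=0.000, a3=0.000, a4=1.055, a5=0.000, a0=1.055; τ=−ln(0.4777)/1.055=0.700 → t=2.305; u2·a0=0.6696·1.055=0.706; a1+…+a3=0.000 < 0.706 ≤ a1+…+a4=1.055 → R4 fires; Y=15 S=6 Q=5 M=0
Draw 13: a1=0.000, a2=0.000, a3=0.000, a4=1.055, a5=0.000, a0=1.055; τ=−ln(0.2246)/1.055=1.416 → t=3.721 > T=2.37: stop.
At T=2.37: Y=15 S=6 Q=5 M=0; the largest is Y.

Dominant species at T: Y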